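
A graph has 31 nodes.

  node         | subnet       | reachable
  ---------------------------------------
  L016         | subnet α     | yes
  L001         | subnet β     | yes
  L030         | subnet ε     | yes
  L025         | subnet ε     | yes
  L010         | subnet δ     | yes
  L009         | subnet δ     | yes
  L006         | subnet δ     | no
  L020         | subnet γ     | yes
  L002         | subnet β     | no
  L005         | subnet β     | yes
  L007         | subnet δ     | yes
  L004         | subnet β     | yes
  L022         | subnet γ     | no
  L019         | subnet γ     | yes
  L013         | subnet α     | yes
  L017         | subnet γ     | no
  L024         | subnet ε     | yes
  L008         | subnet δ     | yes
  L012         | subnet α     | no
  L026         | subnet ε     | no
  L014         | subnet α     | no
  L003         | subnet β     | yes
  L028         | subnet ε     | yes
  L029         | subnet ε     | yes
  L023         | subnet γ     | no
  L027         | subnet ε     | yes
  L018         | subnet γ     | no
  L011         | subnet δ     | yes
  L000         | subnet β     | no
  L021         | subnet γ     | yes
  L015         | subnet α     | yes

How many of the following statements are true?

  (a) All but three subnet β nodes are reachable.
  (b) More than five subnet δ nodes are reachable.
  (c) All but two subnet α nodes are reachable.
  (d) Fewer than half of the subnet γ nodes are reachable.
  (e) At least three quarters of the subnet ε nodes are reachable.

3

(a) subnet β: |A| = 6, |A ∩ B| = 4; needs |A ∖ B| = 3 — false.
(b) subnet δ: |A| = 6, |A ∩ B| = 5; needs |A ∩ B| > 5 — false.
(c) subnet α: |A| = 5, |A ∩ B| = 3; needs |A ∖ B| = 2 — true.
(d) subnet γ: |A| = 7, |A ∩ B| = 3; needs |A ∩ B| < |A ∖ B| — true.
(e) subnet ε: |A| = 7, |A ∩ B| = 6; needs |A ∩ B| / |A| ≥ 3/4 — true.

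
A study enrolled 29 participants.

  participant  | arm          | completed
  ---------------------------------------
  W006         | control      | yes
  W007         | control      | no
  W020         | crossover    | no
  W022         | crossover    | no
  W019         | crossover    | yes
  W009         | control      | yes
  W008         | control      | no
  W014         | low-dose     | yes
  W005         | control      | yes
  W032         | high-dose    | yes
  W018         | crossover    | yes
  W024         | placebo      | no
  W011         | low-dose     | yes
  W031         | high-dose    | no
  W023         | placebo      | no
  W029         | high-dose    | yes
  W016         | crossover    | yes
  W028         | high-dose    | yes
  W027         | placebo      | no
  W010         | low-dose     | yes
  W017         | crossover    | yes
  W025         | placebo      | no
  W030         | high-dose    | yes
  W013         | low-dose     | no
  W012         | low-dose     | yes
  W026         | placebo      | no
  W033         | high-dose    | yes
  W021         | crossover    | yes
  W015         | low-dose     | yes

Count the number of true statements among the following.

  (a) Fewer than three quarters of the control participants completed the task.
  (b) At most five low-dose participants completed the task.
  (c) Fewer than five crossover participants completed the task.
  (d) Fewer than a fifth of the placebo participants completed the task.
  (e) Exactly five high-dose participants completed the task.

(a) control: |A| = 5, |A ∩ B| = 3; needs |A ∩ B| / |A| < 3/4 — true.
(b) low-dose: |A| = 6, |A ∩ B| = 5; needs |A ∩ B| ≤ 5 — true.
(c) crossover: |A| = 7, |A ∩ B| = 5; needs |A ∩ B| < 5 — false.
(d) placebo: |A| = 5, |A ∩ B| = 0; needs |A ∩ B| / |A| < 1/5 — true.
(e) high-dose: |A| = 6, |A ∩ B| = 5; needs |A ∩ B| = 5 — true.

4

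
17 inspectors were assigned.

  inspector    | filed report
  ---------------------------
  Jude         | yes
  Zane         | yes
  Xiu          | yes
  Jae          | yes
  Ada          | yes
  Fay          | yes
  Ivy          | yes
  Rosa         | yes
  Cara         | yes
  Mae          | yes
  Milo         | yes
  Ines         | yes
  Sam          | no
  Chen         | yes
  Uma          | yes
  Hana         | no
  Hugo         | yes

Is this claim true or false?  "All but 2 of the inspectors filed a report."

True

'All but 2 of the inspectors filed a report' holds iff |A ∖ B| = 2.
|A| = 17, |A ∩ B| = 15, |A ∖ B| = 2.
|A ∖ B| = 2, so the statement is true.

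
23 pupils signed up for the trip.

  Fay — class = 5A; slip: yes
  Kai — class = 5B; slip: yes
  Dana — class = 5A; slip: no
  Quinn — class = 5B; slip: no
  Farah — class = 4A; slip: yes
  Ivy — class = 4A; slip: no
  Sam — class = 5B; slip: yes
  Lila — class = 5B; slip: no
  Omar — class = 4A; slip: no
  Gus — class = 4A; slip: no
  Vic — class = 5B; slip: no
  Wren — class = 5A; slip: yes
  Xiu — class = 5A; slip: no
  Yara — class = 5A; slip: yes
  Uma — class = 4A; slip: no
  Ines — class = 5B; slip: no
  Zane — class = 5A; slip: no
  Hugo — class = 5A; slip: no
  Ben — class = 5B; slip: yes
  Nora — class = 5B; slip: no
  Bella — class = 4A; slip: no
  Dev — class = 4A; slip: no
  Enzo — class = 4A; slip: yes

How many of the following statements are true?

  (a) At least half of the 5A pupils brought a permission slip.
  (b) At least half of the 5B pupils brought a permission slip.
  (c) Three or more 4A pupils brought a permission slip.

(a) 5A: |A| = 7, |A ∩ B| = 3; needs |A ∩ B| ≥ |A ∖ B| — false.
(b) 5B: |A| = 8, |A ∩ B| = 3; needs |A ∩ B| ≥ |A ∖ B| — false.
(c) 4A: |A| = 8, |A ∩ B| = 2; needs |A ∩ B| ≥ 3 — false.

0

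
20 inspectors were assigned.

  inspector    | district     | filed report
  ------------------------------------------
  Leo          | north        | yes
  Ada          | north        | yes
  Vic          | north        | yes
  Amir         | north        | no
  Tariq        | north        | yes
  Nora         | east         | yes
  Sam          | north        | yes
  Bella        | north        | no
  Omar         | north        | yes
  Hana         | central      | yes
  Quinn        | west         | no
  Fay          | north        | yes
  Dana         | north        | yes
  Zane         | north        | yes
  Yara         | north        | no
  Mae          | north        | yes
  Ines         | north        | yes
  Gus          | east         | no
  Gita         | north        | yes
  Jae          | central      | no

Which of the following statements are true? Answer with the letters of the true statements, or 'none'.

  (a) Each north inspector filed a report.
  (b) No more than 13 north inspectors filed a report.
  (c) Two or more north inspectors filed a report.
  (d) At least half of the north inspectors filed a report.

|A| = 15, |A ∩ B| = 12, |A ∖ B| = 3.
(a) A ⊆ B, i.e. every element of A is in B (|A ∖ B| = 0): fails.
(b) |A ∩ B| ≤ 13: holds.
(c) |A ∩ B| ≥ 2: holds.
(d) |A ∩ B| ≥ |A ∖ B|: holds.

(b), (c), (d)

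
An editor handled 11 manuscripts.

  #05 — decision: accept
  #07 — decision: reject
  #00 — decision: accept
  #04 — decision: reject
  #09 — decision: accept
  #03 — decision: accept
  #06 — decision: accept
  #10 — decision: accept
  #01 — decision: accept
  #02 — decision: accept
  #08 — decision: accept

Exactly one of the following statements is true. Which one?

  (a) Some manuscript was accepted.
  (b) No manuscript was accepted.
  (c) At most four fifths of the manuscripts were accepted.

|A| = 11, |A ∩ B| = 9, |A ∖ B| = 2.
(a) requires A ∩ B ≠ ∅ (|A ∩ B| ≥ 1): true.
(b) requires A ∩ B = ∅ (|A ∩ B| = 0): false.
(c) requires |A ∩ B| / |A| ≤ 4/5: false.

(a)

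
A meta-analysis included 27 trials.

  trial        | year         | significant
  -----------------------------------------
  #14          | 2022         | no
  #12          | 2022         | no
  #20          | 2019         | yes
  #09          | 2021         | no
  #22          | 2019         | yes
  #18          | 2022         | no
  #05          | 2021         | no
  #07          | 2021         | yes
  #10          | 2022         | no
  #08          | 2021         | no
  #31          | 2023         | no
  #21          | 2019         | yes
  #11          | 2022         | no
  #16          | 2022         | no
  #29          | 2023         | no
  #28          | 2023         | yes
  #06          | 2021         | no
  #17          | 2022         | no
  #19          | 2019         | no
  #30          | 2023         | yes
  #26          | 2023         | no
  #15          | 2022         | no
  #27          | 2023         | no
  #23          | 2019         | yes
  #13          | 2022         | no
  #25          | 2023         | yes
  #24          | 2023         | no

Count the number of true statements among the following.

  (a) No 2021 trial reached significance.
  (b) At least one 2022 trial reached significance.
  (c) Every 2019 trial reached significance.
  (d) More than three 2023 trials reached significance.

(a) 2021: |A| = 5, |A ∩ B| = 1; needs A ∩ B = ∅ (|A ∩ B| = 0) — false.
(b) 2022: |A| = 9, |A ∩ B| = 0; needs A ∩ B ≠ ∅ (|A ∩ B| ≥ 1) — false.
(c) 2019: |A| = 5, |A ∩ B| = 4; needs A ⊆ B, i.e. every element of A is in B (|A ∖ B| = 0) — false.
(d) 2023: |A| = 8, |A ∩ B| = 3; needs |A ∩ B| > 3 — false.

0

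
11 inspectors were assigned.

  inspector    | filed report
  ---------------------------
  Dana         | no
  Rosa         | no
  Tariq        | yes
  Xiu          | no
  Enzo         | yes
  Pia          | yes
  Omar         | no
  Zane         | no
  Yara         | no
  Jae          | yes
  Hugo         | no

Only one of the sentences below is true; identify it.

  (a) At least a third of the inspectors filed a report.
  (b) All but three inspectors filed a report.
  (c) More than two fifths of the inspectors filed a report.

|A| = 11, |A ∩ B| = 4, |A ∖ B| = 7.
(a) requires |A ∩ B| / |A| ≥ 1/3: true.
(b) requires |A ∖ B| = 3: false.
(c) requires |A ∩ B| / |A| > 2/5: false.

(a)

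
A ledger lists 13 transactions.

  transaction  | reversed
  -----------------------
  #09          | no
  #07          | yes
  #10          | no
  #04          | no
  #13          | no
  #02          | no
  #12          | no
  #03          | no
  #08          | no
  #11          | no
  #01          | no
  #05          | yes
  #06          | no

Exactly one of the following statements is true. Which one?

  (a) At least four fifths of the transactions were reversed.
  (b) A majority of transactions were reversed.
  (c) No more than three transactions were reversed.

|A| = 13, |A ∩ B| = 2, |A ∖ B| = 11.
(a) requires |A ∩ B| / |A| ≥ 4/5: false.
(b) requires |A ∩ B| > |A ∖ B|: false.
(c) requires |A ∩ B| ≤ 3: true.

(c)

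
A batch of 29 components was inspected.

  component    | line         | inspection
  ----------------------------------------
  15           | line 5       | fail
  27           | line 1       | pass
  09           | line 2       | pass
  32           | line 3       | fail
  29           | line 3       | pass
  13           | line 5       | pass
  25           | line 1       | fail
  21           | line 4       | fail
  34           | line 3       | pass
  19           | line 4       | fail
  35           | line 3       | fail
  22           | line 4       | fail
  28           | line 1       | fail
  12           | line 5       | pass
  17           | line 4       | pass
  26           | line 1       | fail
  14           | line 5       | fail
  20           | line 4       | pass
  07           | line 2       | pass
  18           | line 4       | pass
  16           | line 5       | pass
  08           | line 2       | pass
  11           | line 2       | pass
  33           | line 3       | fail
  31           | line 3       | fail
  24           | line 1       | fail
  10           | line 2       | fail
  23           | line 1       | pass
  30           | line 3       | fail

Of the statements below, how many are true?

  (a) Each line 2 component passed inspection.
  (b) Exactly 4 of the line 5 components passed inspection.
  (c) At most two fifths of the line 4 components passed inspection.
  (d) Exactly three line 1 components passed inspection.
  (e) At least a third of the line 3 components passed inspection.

(a) line 2: |A| = 5, |A ∩ B| = 4; needs A ⊆ B, i.e. every element of A is in B (|A ∖ B| = 0) — false.
(b) line 5: |A| = 5, |A ∩ B| = 3; needs |A ∩ B| = 4 — false.
(c) line 4: |A| = 6, |A ∩ B| = 3; needs |A ∩ B| / |A| ≤ 2/5 — false.
(d) line 1: |A| = 6, |A ∩ B| = 2; needs |A ∩ B| = 3 — false.
(e) line 3: |A| = 7, |A ∩ B| = 2; needs |A ∩ B| / |A| ≥ 1/3 — false.

0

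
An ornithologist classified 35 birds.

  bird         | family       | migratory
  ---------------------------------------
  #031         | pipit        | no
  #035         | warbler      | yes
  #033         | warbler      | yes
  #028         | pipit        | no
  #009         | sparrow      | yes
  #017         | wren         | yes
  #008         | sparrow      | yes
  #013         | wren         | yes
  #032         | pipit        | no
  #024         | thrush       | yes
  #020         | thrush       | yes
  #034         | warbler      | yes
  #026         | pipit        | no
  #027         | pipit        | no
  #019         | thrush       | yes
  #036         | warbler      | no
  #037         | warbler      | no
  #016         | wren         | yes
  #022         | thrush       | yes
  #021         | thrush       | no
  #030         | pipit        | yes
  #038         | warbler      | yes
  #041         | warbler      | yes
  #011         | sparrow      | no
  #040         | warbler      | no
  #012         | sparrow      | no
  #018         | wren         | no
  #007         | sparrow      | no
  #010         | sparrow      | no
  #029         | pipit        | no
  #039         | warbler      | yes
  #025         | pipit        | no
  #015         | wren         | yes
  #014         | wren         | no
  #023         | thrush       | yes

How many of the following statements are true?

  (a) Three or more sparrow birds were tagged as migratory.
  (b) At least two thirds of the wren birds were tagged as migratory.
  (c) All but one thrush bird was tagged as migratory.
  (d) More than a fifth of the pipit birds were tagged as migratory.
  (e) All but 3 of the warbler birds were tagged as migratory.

(a) sparrow: |A| = 6, |A ∩ B| = 2; needs |A ∩ B| ≥ 3 — false.
(b) wren: |A| = 6, |A ∩ B| = 4; needs |A ∩ B| / |A| ≥ 2/3 — true.
(c) thrush: |A| = 6, |A ∩ B| = 5; needs |A ∖ B| = 1 — true.
(d) pipit: |A| = 8, |A ∩ B| = 1; needs |A ∩ B| / |A| > 1/5 — false.
(e) warbler: |A| = 9, |A ∩ B| = 6; needs |A ∖ B| = 3 — true.

3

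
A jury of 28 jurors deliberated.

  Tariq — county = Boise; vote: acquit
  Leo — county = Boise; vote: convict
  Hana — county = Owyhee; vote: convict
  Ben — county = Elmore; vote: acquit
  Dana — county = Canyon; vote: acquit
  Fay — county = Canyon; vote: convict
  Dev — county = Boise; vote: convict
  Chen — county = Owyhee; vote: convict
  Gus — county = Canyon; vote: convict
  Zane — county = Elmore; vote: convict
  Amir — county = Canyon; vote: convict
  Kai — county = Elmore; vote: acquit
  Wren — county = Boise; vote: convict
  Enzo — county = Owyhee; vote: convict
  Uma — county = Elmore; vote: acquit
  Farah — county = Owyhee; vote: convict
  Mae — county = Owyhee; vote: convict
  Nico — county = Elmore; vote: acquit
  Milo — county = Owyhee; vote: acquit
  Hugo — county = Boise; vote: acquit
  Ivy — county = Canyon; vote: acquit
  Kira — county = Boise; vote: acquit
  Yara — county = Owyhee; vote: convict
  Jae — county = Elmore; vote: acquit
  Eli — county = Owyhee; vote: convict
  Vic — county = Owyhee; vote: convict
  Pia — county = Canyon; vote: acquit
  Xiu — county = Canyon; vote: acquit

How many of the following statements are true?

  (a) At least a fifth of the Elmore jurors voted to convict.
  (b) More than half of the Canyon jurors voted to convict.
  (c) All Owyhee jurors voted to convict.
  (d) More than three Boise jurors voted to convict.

(a) Elmore: |A| = 6, |A ∩ B| = 1; needs |A ∩ B| / |A| ≥ 1/5 — false.
(b) Canyon: |A| = 7, |A ∩ B| = 3; needs |A ∩ B| > |A ∖ B| — false.
(c) Owyhee: |A| = 9, |A ∩ B| = 8; needs A ⊆ B, i.e. every element of A is in B (|A ∖ B| = 0) — false.
(d) Boise: |A| = 6, |A ∩ B| = 3; needs |A ∩ B| > 3 — false.

0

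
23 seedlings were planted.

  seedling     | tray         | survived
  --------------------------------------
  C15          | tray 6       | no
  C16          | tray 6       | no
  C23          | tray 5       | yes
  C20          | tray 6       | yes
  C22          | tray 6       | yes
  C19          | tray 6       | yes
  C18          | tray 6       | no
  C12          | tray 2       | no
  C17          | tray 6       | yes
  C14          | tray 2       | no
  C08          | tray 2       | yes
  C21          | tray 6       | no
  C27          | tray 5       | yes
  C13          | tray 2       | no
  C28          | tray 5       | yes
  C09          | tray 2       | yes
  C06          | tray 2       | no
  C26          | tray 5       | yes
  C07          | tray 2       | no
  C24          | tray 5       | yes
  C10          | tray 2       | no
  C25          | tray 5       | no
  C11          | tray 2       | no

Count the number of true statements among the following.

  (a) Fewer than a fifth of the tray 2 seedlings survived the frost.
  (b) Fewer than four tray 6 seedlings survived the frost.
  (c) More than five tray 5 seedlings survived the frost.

(a) tray 2: |A| = 9, |A ∩ B| = 2; needs |A ∩ B| / |A| < 1/5 — false.
(b) tray 6: |A| = 8, |A ∩ B| = 4; needs |A ∩ B| < 4 — false.
(c) tray 5: |A| = 6, |A ∩ B| = 5; needs |A ∩ B| > 5 — false.

0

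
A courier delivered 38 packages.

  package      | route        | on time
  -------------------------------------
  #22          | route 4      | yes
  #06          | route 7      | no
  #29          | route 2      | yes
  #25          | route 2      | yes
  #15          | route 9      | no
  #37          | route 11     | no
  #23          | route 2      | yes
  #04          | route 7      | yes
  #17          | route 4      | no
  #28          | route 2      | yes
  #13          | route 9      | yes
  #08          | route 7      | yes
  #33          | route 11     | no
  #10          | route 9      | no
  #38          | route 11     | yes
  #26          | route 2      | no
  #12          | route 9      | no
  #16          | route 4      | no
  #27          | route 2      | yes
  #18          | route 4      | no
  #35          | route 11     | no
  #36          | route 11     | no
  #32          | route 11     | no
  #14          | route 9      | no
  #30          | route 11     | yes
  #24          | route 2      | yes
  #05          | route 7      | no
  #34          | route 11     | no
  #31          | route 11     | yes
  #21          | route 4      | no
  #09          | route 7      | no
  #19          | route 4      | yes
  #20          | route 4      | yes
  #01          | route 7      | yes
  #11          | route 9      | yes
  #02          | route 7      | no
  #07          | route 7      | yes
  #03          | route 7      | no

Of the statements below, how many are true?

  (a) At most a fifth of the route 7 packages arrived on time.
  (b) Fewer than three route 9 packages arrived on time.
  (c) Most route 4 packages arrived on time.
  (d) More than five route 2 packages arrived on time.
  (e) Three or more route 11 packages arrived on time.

3

(a) route 7: |A| = 9, |A ∩ B| = 4; needs |A ∩ B| / |A| ≤ 1/5 — false.
(b) route 9: |A| = 6, |A ∩ B| = 2; needs |A ∩ B| < 3 — true.
(c) route 4: |A| = 7, |A ∩ B| = 3; needs |A ∩ B| > |A ∖ B| — false.
(d) route 2: |A| = 7, |A ∩ B| = 6; needs |A ∩ B| > 5 — true.
(e) route 11: |A| = 9, |A ∩ B| = 3; needs |A ∩ B| ≥ 3 — true.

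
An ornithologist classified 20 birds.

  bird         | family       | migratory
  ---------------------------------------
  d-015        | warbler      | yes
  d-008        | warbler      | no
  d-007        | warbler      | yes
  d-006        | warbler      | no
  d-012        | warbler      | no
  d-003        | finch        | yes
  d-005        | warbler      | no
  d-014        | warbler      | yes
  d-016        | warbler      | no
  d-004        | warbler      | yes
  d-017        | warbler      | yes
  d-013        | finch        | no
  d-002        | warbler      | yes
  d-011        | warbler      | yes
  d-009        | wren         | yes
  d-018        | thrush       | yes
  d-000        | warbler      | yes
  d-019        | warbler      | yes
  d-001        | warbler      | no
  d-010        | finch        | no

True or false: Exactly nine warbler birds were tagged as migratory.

The determiner here denotes the relation: |A ∩ B| = 9.
|A| = 15, |A ∩ B| = 9, |A ∖ B| = 6.
|A ∩ B| = 9, so the statement is true.

True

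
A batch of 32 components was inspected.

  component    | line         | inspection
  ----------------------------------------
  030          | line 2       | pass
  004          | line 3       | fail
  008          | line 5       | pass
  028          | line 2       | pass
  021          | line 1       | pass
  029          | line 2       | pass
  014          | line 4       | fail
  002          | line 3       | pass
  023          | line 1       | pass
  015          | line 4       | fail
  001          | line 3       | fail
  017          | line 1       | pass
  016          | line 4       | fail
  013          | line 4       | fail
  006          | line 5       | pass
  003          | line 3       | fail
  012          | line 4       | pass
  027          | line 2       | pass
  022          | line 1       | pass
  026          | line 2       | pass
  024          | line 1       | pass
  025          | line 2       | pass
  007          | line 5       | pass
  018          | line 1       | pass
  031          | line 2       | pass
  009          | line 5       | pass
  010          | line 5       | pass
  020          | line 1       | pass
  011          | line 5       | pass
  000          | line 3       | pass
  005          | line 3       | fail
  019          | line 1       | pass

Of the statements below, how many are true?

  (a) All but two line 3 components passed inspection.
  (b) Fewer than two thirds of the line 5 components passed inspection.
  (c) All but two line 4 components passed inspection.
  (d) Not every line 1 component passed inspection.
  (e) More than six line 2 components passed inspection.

1

(a) line 3: |A| = 6, |A ∩ B| = 2; needs |A ∖ B| = 2 — false.
(b) line 5: |A| = 6, |A ∩ B| = 6; needs |A ∩ B| / |A| < 2/3 — false.
(c) line 4: |A| = 5, |A ∩ B| = 1; needs |A ∖ B| = 2 — false.
(d) line 1: |A| = 8, |A ∩ B| = 8; needs A ⊄ B (|A ∖ B| ≥ 1) — false.
(e) line 2: |A| = 7, |A ∩ B| = 7; needs |A ∩ B| > 6 — true.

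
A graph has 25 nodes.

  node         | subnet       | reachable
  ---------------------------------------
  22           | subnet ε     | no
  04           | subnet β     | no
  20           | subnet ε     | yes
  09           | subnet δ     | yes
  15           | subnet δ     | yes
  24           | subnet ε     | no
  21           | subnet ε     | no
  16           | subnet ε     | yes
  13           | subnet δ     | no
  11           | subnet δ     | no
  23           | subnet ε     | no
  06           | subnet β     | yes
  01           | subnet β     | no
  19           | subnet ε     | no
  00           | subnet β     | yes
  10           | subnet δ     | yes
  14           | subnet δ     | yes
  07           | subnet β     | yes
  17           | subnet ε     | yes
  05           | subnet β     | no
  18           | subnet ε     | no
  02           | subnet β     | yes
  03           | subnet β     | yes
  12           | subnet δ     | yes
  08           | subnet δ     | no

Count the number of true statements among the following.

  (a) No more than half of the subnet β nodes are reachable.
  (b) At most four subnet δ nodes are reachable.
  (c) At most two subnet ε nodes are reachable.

(a) subnet β: |A| = 8, |A ∩ B| = 5; needs |A ∩ B| ≤ |A ∖ B| — false.
(b) subnet δ: |A| = 8, |A ∩ B| = 5; needs |A ∩ B| ≤ 4 — false.
(c) subnet ε: |A| = 9, |A ∩ B| = 3; needs |A ∩ B| ≤ 2 — false.

0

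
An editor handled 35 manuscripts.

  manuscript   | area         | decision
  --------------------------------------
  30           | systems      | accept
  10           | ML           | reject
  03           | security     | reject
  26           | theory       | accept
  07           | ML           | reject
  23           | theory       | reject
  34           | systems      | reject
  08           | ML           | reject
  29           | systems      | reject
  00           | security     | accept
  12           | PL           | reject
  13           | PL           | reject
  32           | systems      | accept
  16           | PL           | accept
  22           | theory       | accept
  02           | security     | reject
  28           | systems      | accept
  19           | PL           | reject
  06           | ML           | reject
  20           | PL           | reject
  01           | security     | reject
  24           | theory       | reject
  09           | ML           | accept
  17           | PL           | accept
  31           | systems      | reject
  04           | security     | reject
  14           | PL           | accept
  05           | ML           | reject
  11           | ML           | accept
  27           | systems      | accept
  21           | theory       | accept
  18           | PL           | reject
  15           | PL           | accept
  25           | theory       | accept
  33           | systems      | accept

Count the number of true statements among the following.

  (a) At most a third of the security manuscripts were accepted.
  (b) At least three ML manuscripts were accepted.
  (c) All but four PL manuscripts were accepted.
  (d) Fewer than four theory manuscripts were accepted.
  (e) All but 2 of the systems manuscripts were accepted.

1

(a) security: |A| = 5, |A ∩ B| = 1; needs |A ∩ B| / |A| ≤ 1/3 — true.
(b) ML: |A| = 7, |A ∩ B| = 2; needs |A ∩ B| ≥ 3 — false.
(c) PL: |A| = 9, |A ∩ B| = 4; needs |A ∖ B| = 4 — false.
(d) theory: |A| = 6, |A ∩ B| = 4; needs |A ∩ B| < 4 — false.
(e) systems: |A| = 8, |A ∩ B| = 5; needs |A ∖ B| = 2 — false.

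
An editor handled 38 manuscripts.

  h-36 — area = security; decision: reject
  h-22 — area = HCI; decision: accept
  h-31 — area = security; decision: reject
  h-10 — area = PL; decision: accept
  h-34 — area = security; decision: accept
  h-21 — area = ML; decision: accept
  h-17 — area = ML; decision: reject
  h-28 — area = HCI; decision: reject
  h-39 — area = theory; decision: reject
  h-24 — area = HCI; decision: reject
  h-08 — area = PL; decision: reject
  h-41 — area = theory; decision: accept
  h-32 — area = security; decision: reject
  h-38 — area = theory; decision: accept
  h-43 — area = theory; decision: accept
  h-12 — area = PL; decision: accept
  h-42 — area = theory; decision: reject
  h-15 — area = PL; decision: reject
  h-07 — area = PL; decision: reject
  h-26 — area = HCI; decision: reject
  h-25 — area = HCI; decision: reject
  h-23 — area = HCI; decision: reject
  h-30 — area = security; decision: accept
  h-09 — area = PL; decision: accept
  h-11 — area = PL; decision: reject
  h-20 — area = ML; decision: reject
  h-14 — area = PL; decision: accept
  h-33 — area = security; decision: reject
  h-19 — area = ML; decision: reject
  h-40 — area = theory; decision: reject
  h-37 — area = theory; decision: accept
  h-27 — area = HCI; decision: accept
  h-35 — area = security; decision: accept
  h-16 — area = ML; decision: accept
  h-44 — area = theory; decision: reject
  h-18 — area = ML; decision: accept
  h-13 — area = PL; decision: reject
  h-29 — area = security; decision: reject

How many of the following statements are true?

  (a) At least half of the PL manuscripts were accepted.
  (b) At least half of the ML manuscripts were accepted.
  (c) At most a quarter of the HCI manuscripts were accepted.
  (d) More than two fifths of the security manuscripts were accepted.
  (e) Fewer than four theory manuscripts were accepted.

1

(a) PL: |A| = 9, |A ∩ B| = 4; needs |A ∩ B| ≥ |A ∖ B| — false.
(b) ML: |A| = 6, |A ∩ B| = 3; needs |A ∩ B| ≥ |A ∖ B| — true.
(c) HCI: |A| = 7, |A ∩ B| = 2; needs |A ∩ B| / |A| ≤ 1/4 — false.
(d) security: |A| = 8, |A ∩ B| = 3; needs |A ∩ B| / |A| > 2/5 — false.
(e) theory: |A| = 8, |A ∩ B| = 4; needs |A ∩ B| < 4 — false.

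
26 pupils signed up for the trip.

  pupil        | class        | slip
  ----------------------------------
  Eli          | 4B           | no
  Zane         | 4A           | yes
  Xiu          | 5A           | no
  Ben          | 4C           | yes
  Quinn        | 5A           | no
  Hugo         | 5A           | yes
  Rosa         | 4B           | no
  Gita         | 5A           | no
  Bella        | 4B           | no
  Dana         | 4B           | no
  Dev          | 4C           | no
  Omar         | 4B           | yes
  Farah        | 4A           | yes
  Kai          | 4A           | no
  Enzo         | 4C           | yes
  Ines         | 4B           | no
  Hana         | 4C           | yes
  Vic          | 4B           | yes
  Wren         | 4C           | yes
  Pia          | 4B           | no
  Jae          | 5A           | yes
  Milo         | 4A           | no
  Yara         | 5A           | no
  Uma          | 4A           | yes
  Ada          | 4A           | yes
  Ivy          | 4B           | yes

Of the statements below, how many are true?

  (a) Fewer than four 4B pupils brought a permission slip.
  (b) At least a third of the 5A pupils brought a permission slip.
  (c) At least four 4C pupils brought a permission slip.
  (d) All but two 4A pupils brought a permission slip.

(a) 4B: |A| = 9, |A ∩ B| = 3; needs |A ∩ B| < 4 — true.
(b) 5A: |A| = 6, |A ∩ B| = 2; needs |A ∩ B| / |A| ≥ 1/3 — true.
(c) 4C: |A| = 5, |A ∩ B| = 4; needs |A ∩ B| ≥ 4 — true.
(d) 4A: |A| = 6, |A ∩ B| = 4; needs |A ∖ B| = 2 — true.

4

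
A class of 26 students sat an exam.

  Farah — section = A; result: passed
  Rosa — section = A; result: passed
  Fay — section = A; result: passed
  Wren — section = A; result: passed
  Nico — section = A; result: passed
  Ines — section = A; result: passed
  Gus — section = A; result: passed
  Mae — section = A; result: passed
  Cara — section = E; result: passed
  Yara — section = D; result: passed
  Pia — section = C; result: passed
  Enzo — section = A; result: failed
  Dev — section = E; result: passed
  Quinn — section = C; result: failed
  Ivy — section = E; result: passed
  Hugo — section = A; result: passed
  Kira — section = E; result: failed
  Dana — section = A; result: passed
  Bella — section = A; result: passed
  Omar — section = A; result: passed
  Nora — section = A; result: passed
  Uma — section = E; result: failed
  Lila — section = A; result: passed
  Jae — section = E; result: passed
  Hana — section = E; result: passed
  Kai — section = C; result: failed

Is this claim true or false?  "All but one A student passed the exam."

True

Truth condition: |A ∖ B| = 1.
|A| = 15, |A ∩ B| = 14, |A ∖ B| = 1.
|A ∖ B| = 1, so the statement is true.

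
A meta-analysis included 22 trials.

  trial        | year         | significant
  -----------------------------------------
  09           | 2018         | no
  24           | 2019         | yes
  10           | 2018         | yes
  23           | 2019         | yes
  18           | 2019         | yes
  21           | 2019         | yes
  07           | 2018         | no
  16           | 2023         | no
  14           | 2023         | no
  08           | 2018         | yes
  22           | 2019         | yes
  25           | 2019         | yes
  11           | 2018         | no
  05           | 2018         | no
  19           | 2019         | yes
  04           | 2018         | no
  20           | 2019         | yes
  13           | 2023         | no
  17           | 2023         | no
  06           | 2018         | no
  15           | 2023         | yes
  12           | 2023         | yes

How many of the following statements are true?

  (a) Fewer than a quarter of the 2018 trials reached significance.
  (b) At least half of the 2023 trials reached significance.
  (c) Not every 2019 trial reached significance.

0

(a) 2018: |A| = 8, |A ∩ B| = 2; needs |A ∩ B| / |A| < 1/4 — false.
(b) 2023: |A| = 6, |A ∩ B| = 2; needs |A ∩ B| ≥ |A ∖ B| — false.
(c) 2019: |A| = 8, |A ∩ B| = 8; needs A ⊄ B (|A ∖ B| ≥ 1) — false.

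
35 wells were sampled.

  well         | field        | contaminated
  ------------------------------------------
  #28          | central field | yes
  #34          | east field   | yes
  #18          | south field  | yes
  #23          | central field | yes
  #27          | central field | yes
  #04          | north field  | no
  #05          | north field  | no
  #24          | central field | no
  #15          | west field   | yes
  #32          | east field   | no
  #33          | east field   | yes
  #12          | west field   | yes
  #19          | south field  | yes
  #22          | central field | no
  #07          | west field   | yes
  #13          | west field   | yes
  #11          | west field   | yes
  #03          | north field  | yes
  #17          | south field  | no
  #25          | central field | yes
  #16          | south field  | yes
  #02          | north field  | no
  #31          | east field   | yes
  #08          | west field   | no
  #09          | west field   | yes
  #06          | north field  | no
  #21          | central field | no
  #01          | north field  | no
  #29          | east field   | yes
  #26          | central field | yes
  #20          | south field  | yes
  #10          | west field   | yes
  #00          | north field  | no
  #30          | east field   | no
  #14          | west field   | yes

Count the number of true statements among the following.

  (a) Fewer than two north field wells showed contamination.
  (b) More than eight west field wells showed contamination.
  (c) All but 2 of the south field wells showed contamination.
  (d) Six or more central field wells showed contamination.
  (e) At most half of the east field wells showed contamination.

1

(a) north field: |A| = 7, |A ∩ B| = 1; needs |A ∩ B| < 2 — true.
(b) west field: |A| = 9, |A ∩ B| = 8; needs |A ∩ B| > 8 — false.
(c) south field: |A| = 5, |A ∩ B| = 4; needs |A ∖ B| = 2 — false.
(d) central field: |A| = 8, |A ∩ B| = 5; needs |A ∩ B| ≥ 6 — false.
(e) east field: |A| = 6, |A ∩ B| = 4; needs |A ∩ B| ≤ |A ∖ B| — false.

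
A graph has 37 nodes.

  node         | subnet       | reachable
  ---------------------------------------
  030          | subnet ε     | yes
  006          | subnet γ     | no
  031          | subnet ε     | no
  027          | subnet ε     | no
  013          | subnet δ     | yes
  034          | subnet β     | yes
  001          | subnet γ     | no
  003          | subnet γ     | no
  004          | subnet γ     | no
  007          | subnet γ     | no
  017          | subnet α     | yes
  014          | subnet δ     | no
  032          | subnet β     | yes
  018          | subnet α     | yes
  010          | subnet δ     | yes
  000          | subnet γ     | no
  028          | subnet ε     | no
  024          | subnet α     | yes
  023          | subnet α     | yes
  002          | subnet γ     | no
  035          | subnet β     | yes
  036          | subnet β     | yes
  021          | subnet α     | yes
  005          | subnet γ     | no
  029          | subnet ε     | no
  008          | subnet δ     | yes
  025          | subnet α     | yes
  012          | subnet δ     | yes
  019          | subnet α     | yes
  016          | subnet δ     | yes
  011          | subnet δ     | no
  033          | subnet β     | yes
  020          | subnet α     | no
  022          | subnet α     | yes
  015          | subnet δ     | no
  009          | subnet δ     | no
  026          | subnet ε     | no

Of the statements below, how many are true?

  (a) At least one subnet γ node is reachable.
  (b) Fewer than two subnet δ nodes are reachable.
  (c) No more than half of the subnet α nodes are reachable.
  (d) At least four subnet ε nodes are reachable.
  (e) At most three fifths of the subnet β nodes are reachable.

(a) subnet γ: |A| = 8, |A ∩ B| = 0; needs A ∩ B ≠ ∅ (|A ∩ B| ≥ 1) — false.
(b) subnet δ: |A| = 9, |A ∩ B| = 5; needs |A ∩ B| < 2 — false.
(c) subnet α: |A| = 9, |A ∩ B| = 8; needs |A ∩ B| ≤ |A ∖ B| — false.
(d) subnet ε: |A| = 6, |A ∩ B| = 1; needs |A ∩ B| ≥ 4 — false.
(e) subnet β: |A| = 5, |A ∩ B| = 5; needs |A ∩ B| / |A| ≤ 3/5 — false.

0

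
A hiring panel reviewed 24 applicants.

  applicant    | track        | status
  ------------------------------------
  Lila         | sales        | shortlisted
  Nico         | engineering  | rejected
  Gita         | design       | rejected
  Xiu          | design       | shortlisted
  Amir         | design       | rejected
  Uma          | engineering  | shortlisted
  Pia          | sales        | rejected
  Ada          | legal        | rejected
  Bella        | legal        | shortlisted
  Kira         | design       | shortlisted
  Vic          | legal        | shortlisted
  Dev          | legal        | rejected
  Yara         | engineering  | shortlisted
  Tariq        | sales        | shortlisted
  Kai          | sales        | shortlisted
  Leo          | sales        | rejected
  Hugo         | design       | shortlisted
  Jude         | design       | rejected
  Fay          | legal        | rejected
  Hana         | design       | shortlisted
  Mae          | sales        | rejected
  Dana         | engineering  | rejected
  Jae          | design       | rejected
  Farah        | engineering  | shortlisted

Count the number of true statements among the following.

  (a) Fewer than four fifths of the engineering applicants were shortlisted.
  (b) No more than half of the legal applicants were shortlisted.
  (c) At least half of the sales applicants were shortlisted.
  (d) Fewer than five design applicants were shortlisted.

(a) engineering: |A| = 5, |A ∩ B| = 3; needs |A ∩ B| / |A| < 4/5 — true.
(b) legal: |A| = 5, |A ∩ B| = 2; needs |A ∩ B| ≤ |A ∖ B| — true.
(c) sales: |A| = 6, |A ∩ B| = 3; needs |A ∩ B| ≥ |A ∖ B| — true.
(d) design: |A| = 8, |A ∩ B| = 4; needs |A ∩ B| < 5 — true.

4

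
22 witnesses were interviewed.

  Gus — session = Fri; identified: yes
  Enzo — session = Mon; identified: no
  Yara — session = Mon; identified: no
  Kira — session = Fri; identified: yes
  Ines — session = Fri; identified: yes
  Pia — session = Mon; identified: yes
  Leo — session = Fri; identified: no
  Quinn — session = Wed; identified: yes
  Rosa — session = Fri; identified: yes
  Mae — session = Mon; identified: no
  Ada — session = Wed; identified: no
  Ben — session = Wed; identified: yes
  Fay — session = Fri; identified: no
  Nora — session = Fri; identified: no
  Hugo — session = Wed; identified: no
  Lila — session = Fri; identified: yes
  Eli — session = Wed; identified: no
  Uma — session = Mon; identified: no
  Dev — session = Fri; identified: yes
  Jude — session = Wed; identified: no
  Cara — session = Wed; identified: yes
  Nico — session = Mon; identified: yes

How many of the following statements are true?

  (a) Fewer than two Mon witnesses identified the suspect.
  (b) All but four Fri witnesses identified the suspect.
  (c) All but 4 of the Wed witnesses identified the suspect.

1

(a) Mon: |A| = 6, |A ∩ B| = 2; needs |A ∩ B| < 2 — false.
(b) Fri: |A| = 9, |A ∩ B| = 6; needs |A ∖ B| = 4 — false.
(c) Wed: |A| = 7, |A ∩ B| = 3; needs |A ∖ B| = 4 — true.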